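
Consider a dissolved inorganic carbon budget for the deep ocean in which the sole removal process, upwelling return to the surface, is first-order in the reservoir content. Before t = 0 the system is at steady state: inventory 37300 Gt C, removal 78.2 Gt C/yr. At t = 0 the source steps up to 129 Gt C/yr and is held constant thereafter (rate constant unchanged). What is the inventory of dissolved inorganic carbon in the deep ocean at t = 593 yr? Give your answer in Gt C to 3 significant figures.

τ = M₀/F₀ = 37300/78.2 = 477.0 yr; rate constant k = 1/τ.
New steady state M_∞ = F₁/k = F₁·τ = 129 × 477.0 = 61531 Gt C.
M(t) = M_∞ + (M₀ − M_∞)·e^(−t/τ); t/τ = 593/477.0 = 1.243, so e^(−t/τ) = 0.2885.
M(t) = 61531 − 24230 × 0.2885 = 54541 Gt C.

54500 Gt C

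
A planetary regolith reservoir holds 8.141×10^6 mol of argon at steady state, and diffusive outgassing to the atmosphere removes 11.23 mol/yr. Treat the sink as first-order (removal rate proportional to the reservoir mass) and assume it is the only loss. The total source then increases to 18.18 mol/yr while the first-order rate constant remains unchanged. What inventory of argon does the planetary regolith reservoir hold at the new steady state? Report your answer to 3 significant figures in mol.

1.32×10^7 mol

Rate constant k = F/M = 11.23 / 8.141×10^6 = 1.379×10^-6 yr⁻¹.
At the new steady state, source = k·M_new ⇒ M_new = 18.18 / 1.379×10^-6 = 1.318×10^7 mol.
(Equivalently M_new = M × F_new/F_old = 8.141×10^6 × 18.18/11.23.)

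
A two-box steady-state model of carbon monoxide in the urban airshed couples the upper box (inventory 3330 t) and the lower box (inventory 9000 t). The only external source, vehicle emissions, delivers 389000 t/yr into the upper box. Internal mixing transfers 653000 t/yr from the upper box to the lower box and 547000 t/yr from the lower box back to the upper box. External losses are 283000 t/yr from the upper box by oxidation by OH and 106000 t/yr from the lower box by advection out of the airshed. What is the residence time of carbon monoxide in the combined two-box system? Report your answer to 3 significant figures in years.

Treat the two boxes together as one reservoir: the mixing fluxes between them are internal recycling, so τ = ΣM / Σ(external losses).
M_total = 3330 + 9000 = 12330 t.
ΣF_external_out = 283000 + 106000 = 389000 t/yr.
τ = M_total / ΣF_ext = 12330 / 389000 = 0.03170 yr.

0.0317 yr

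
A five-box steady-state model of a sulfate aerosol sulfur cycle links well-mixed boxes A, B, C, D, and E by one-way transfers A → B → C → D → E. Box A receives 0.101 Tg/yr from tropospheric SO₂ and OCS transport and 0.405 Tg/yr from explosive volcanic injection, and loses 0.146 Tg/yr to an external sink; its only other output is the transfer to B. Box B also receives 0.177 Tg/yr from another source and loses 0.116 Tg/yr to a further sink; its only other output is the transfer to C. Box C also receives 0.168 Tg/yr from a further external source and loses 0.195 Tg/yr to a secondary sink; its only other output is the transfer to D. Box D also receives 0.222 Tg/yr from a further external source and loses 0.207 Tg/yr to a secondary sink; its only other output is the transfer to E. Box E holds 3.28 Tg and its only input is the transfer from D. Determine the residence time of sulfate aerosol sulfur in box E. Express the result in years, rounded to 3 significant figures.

Box A: F(A→B) = (0.101 + 0.405) − 0.146 = 0.36000 Tg/yr.
Box B: F(B→C) = (0.36000 + 0.177) − 0.116 = 0.42100 Tg/yr.
Box C: F(C→D) = (0.42100 + 0.168) − 0.195 = 0.39400 Tg/yr.
Box D: F(D→E) = (0.39400 + 0.222) − 0.207 = 0.40900 Tg/yr.
Box E throughput = its input = 0.40900 Tg/yr; τ = 3.28 / 0.40900 = 8.020 yr.

8.02 yr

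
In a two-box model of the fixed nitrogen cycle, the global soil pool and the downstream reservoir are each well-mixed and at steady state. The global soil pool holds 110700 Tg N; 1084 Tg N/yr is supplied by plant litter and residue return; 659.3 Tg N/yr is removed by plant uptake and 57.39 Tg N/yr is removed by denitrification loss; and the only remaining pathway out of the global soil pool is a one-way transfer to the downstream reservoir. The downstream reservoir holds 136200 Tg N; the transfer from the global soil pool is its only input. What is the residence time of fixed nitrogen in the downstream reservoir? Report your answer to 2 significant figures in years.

Balance the global soil pool: ΣF_in = 1084.0 Tg N/yr.
Transfer to the downstream reservoir = ΣF_in − (659.3 + 57.39) = 367.31 Tg N/yr.
At steady state the output of the downstream reservoir equals its input, 367.31 Tg N/yr.
τ = M / F = 136200 / 367.31 = 370.8 yr.

370 yr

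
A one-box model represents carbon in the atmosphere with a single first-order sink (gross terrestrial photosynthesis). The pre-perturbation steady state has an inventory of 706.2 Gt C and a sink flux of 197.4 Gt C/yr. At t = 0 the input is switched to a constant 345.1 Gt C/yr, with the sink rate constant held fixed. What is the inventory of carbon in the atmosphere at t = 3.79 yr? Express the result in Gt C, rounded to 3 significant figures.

τ = M₀/F₀ = 706.2/197.4 = 3.578 yr; rate constant k = 1/τ.
New steady state M_∞ = F₁/k = F₁·τ = 345.1 × 3.578 = 1234.6 Gt C.
M(t) = M_∞ + (M₀ − M_∞)·e^(−t/τ); t/τ = 3.79/3.578 = 1.059, so e^(−t/τ) = 0.3467.
M(t) = 1234.6 − 528.4 × 0.3467 = 1051.4 Gt C.

1050 Gt C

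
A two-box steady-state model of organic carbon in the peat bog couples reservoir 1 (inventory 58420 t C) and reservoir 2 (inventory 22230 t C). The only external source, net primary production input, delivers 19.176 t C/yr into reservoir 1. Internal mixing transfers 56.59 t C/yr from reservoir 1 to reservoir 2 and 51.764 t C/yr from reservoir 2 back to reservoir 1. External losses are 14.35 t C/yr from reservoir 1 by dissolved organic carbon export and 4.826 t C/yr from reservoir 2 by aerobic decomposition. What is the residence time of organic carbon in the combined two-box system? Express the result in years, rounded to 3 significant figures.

Treat the two boxes together as one reservoir: the mixing fluxes between them are internal recycling, so τ = ΣM / Σ(external losses).
M_total = 58420 + 22230 = 80650 t C.
ΣF_external_out = 14.35 + 4.826 = 19.176 t C/yr.
τ = M_total / ΣF_ext = 80650 / 19.176 = 4206 yr.

4210 yr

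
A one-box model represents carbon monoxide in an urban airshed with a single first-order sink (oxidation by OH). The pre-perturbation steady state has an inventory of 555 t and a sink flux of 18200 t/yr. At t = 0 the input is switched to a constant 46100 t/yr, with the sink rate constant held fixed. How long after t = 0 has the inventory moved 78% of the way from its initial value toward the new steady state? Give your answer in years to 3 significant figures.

0.0462 yr

τ = M₀/F₀ = 555/18200 = 0.03049 yr.
The remaining gap fraction is e^(−t/τ); 78% covered ⇒ e^(−t/τ) = 0.220.
t = −τ ln(0.220) = 0.03049 × 1.514 = 0.04617 yr.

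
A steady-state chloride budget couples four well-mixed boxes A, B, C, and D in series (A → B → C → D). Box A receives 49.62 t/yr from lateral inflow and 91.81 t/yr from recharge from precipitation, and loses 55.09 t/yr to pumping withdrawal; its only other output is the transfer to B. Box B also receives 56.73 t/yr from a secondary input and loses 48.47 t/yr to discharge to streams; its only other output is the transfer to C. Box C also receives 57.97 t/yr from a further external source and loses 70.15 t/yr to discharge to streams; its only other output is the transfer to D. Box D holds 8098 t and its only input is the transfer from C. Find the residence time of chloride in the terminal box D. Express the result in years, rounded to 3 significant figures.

Box A: F(A→B) = (49.62 + 91.81) − 55.09 = 86.340 t/yr.
Box B: F(B→C) = (86.340 + 56.73) − 48.47 = 94.600 t/yr.
Box C: F(C→D) = (94.600 + 57.97) − 70.15 = 82.420 t/yr.
Box D throughput = its input = 82.420 t/yr; τ = 8098 / 82.420 = 98.25 yr.

98.3 yr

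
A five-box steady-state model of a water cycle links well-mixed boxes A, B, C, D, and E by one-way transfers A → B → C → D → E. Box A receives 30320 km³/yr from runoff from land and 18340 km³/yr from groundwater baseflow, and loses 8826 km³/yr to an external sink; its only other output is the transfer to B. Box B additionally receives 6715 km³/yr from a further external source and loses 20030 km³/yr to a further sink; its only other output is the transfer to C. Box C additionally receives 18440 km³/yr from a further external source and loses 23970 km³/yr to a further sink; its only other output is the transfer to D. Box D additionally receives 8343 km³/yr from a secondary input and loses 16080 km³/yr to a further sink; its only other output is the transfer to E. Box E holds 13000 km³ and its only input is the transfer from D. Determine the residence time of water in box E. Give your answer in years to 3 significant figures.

Box A: F(A→B) = (30320 + 18340) − 8826 = 39834 km³/yr.
Box B: F(B→C) = (39834 + 6715) − 20030 = 26519 km³/yr.
Box C: F(C→D) = (26519 + 18440) − 23970 = 20989 km³/yr.
Box D: F(D→E) = (20989 + 8343) − 16080 = 13252 km³/yr.
Box E throughput = its input = 13252 km³/yr; τ = 13000 / 13252 = 0.9810 yr.

0.981 yr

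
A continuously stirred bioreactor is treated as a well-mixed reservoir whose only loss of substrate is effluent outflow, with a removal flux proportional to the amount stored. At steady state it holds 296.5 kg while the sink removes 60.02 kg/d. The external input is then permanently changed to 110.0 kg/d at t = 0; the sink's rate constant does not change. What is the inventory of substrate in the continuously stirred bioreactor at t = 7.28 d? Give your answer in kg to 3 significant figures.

487 kg

Residence time τ = M₀/F₀ = 4.940 d. The eventual steady state is M_∞ = M₀·(F₁/F₀) = 296.5 × 110.0/60.02 = 543.40 kg.
The anomaly ΔM(t) = M(t) − M_∞ decays as ΔM₀·e^(−t/τ) with ΔM₀ = 296.5 − 543.40 = −246.9 kg.
At t = 7.28 d, e^(−t/τ) = e^(−1.474) = 0.2291, so ΔM = −56.56 kg and M = 543.40 − 56.56 = 486.84 kg.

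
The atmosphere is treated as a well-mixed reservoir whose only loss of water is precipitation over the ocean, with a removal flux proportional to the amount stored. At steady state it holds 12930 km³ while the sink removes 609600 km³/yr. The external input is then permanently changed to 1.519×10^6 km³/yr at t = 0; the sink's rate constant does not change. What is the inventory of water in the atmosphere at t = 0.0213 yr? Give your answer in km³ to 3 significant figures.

25200 km³

τ = M₀/F₀ = 12930/609600 = 0.02121 yr; rate constant k = 1/τ.
New steady state M_∞ = F₁/k = F₁·τ = 1.519×10^6 × 0.02121 = 32219 km³.
M(t) = M_∞ + (M₀ − M_∞)·e^(−t/τ); t/τ = 0.0213/0.02121 = 1.004, so e^(−t/τ) = 0.3663.
M(t) = 32219 − 19290 × 0.3663 = 25153 km³.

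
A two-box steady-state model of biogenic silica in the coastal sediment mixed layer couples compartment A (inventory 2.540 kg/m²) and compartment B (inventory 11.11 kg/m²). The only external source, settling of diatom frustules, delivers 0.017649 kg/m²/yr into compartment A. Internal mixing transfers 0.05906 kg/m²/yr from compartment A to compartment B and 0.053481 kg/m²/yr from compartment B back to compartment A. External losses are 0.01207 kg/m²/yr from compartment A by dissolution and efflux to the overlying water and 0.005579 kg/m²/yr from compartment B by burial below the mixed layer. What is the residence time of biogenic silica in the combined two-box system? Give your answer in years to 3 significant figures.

For the system as a whole, the A↔B exchange is internal and contributes nothing to the throughput; only the external sinks remove mass.
M_total = 2.540 + 11.11 = 13.650 kg/m².
ΣF_external_out = 0.01207 + 0.005579 = 0.017649 kg/m²/yr.
τ = M_total / ΣF_ext = 13.650 / 0.017649 = 773.4 yr.

773 yr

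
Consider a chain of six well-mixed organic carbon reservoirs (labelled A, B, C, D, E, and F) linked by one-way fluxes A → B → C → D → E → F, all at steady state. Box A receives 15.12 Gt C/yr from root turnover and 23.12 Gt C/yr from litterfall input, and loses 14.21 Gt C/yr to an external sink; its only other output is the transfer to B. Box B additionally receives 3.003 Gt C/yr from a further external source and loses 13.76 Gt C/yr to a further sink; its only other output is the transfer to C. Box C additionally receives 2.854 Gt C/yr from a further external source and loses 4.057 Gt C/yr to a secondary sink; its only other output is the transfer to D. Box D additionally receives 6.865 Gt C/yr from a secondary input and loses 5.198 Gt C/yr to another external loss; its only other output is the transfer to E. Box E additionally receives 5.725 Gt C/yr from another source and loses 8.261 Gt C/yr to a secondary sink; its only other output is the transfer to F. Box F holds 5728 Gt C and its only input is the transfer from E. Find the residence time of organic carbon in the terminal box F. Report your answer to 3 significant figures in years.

Box A: F(A→B) = (15.12 + 23.12) − 14.21 = 24.030 Gt C/yr.
Box B: F(B→C) = (24.030 + 3.003) − 13.76 = 13.273 Gt C/yr.
Box C: F(C→D) = (13.273 + 2.854) − 4.057 = 12.070 Gt C/yr.
Box D: F(D→E) = (12.070 + 6.865) − 5.198 = 13.737 Gt C/yr.
Box E: F(E→F) = (13.737 + 5.725) − 8.261 = 11.201 Gt C/yr.
Box F throughput = its input = 11.201 Gt C/yr; τ = 5728 / 11.201 = 511.4 yr.

511 yr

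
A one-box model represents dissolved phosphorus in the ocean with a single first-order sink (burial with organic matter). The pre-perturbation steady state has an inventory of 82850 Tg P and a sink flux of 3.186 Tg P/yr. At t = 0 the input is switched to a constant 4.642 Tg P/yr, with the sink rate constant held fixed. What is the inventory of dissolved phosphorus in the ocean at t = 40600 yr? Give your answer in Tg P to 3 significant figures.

Residence time τ = M₀/F₀ = 26000 yr. The eventual steady state is M_∞ = M₀·(F₁/F₀) = 82850 × 4.642/3.186 = 120710 Tg P.
The anomaly ΔM(t) = M(t) − M_∞ decays as ΔM₀·e^(−t/τ) with ΔM₀ = 82850 − 120710 = −37860 Tg P.
At t = 40600 yr, e^(−t/τ) = e^(−1.561) = 0.2099, so ΔM = −7946 Tg P and M = 120710 − 7946 = 112770 Tg P.

113000 Tg P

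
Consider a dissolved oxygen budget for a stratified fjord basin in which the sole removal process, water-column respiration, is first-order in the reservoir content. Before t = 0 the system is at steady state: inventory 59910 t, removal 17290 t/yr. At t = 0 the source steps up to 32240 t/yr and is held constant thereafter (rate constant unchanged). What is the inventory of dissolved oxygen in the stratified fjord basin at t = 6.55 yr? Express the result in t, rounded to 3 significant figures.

104000 t

Residence time τ = M₀/F₀ = 3.465 yr. The eventual steady state is M_∞ = M₀·(F₁/F₀) = 59910 × 32240/17290 = 111710 t.
The anomaly ΔM(t) = M(t) − M_∞ decays as ΔM₀·e^(−t/τ) with ΔM₀ = 59910 − 111710 = −51800 t.
At t = 6.55 yr, e^(−t/τ) = e^(−1.890) = 0.1510, so ΔM = −7823 t and M = 111710 − 7823 = 103890 t.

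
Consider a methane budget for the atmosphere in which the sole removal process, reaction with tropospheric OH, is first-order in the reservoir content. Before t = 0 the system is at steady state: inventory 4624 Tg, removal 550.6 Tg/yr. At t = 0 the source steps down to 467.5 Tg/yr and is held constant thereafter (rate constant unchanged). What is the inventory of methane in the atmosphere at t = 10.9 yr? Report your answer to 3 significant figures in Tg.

4120 Tg

Residence time τ = M₀/F₀ = 8.398 yr. The eventual steady state is M_∞ = M₀·(F₁/F₀) = 4624 × 467.5/550.6 = 3926.1 Tg.
The anomaly ΔM(t) = M(t) − M_∞ decays as ΔM₀·e^(−t/τ) with ΔM₀ = 4624 − 3926.1 = 697.9 Tg.
At t = 10.9 yr, e^(−t/τ) = e^(−1.298) = 0.2731, so ΔM = 190.6 Tg and M = 3926.1 + 190.6 = 4116.7 Tg.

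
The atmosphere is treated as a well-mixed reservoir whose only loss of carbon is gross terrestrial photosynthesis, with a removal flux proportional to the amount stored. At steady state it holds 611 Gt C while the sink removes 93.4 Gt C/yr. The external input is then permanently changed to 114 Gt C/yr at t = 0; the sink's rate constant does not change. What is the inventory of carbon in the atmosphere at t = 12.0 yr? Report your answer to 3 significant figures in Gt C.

τ = M₀/F₀ = 611/93.4 = 6.542 yr; rate constant k = 1/τ.
New steady state M_∞ = F₁/k = F₁·τ = 114 × 6.542 = 745.76 Gt C.
M(t) = M_∞ + (M₀ − M_∞)·e^(−t/τ); t/τ = 12.0/6.542 = 1.834, so e^(−t/τ) = 0.1597.
M(t) = 745.76 − 134.8 × 0.1597 = 724.24 Gt C.

724 Gt C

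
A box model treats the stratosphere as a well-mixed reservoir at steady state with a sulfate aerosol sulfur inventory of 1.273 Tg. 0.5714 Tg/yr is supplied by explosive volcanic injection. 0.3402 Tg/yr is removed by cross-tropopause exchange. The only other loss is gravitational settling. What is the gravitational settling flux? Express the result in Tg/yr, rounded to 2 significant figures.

0.23 Tg/yr

At steady state ΣF_in = ΣF_out.
ΣF_in = 0.57140 Tg/yr.
Gravitational settling flux = ΣF_in − (0.3402) = 0.57140 − 0.3402 = 0.2312 Tg/yr.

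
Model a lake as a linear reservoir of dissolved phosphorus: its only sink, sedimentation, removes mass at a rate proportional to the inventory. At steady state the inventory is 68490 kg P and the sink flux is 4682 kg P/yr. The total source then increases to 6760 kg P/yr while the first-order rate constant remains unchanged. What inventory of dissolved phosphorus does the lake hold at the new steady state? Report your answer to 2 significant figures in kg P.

99000 kg P

Rate constant k = F/M = 4682 / 68490 = 0.06836 yr⁻¹.
At the new steady state, source = k·M_new ⇒ M_new = 6760 / 0.06836 = 98890 kg P.
(Equivalently M_new = M × F_new/F_old = 68490 × 6760/4682.)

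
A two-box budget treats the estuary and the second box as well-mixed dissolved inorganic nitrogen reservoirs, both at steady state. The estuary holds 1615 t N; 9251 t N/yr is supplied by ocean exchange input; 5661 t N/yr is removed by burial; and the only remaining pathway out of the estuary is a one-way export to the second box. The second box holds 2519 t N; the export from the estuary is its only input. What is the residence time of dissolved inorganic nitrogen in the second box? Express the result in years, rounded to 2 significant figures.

Balance the estuary: ΣF_in = 9251.0 t N/yr.
Export to the second box = ΣF_in − (5661) = 3590.0 t N/yr.
At steady state the output of the second box equals its input, 3590.0 t N/yr.
τ = M / F = 2519 / 3590.0 = 0.7017 yr.

0.70 yr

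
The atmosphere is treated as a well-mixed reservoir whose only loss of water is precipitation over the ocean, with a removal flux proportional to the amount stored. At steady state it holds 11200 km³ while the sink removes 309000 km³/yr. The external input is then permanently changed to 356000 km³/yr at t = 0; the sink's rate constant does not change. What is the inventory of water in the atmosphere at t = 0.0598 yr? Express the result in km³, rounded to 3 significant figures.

τ = M₀/F₀ = 11200/309000 = 0.03625 yr; rate constant k = 1/τ.
New steady state M_∞ = F₁/k = F₁·τ = 356000 × 0.03625 = 12904 km³.
M(t) = M_∞ + (M₀ − M_∞)·e^(−t/τ); t/τ = 0.0598/0.03625 = 1.650, so e^(−t/τ) = 0.1921.
M(t) = 12904 − 1704 × 0.1921 = 12576 km³.

12600 km³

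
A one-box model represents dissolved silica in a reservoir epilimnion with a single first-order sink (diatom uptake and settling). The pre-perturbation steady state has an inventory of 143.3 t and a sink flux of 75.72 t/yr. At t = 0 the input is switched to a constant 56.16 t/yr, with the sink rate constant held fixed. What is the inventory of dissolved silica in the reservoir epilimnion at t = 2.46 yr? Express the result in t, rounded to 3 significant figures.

The sink rate constant is k = F₀/M₀ = 75.72/143.3 = 0.5284 yr⁻¹.
Solving dM/dt = F₁ − kM with M(0) = M₀ gives M(t) = F₁/k + (M₀ − F₁/k)·e^(−kt).
F₁/k = 56.16/0.5284 = 106.28 t; kt = 0.5284 × 2.46 = 1.300, e^(−kt) = 0.2726.
M(2.46) = 106.28 + (143.3 − 106.28) × 0.2726 = 106.28 + 10.09 = 116.37 t.

116 t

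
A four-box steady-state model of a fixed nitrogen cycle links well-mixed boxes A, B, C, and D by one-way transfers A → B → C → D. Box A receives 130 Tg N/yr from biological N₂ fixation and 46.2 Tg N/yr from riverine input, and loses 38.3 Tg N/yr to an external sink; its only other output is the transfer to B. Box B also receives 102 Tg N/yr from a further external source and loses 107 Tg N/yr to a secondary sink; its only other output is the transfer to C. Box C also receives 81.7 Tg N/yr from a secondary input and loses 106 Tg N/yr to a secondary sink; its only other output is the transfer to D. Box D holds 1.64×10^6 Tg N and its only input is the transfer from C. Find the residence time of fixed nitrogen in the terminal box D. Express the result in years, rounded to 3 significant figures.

15100 yr

Box A: F(A→B) = (130 + 46.2) − 38.3 = 137.90 Tg N/yr.
Box B: F(B→C) = (137.90 + 102) − 107 = 132.90 Tg N/yr.
Box C: F(C→D) = (132.90 + 81.7) − 106 = 108.60 Tg N/yr.
Box D throughput = its input = 108.60 Tg N/yr; τ = 1.64×10^6 / 108.60 = 15100 yr.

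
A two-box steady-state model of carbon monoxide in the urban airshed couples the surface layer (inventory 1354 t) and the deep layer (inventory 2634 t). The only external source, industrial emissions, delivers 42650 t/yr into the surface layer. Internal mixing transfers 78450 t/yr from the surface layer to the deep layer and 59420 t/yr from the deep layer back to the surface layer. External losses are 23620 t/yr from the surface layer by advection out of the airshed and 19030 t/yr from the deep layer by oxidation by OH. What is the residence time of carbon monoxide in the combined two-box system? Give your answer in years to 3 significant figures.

Residence time in the combined system uses the total inventory and the total *external* removal — internal exchanges between the two boxes cancel.
M_total = 1354 + 2634 = 3988.0 t.
ΣF_external_out = 23620 + 19030 = 42650 t/yr.
τ = M_total / ΣF_ext = 3988.0 / 42650 = 0.09351 yr.

0.0935 yr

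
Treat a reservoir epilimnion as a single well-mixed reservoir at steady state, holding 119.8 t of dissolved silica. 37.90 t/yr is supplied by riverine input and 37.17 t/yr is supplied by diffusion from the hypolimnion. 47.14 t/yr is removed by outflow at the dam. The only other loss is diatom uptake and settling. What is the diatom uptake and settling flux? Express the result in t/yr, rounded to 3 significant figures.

At steady state ΣF_in = ΣF_out.
ΣF_in = 37.90 + 37.17 = 75.070 t/yr.
Diatom uptake and settling flux = ΣF_in − (47.14) = 75.070 − 47.14 = 27.93 t/yr.

27.9 t/yr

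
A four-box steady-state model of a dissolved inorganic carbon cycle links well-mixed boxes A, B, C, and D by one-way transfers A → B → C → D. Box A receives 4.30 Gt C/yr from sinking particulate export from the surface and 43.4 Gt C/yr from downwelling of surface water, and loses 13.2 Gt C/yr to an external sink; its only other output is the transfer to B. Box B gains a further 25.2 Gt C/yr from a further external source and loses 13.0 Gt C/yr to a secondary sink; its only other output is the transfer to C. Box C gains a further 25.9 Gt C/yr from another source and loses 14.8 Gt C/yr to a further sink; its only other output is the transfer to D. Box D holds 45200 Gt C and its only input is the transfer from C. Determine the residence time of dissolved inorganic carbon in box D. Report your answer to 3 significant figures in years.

Box A: F(A→B) = (4.30 + 43.4) − 13.2 = 34.500 Gt C/yr.
Box B: F(B→C) = (34.500 + 25.2) − 13.0 = 46.700 Gt C/yr.
Box C: F(C→D) = (46.700 + 25.9) − 14.8 = 57.800 Gt C/yr.
Box D throughput = its input = 57.800 Gt C/yr; τ = 45200 / 57.800 = 782.0 yr.

782 yr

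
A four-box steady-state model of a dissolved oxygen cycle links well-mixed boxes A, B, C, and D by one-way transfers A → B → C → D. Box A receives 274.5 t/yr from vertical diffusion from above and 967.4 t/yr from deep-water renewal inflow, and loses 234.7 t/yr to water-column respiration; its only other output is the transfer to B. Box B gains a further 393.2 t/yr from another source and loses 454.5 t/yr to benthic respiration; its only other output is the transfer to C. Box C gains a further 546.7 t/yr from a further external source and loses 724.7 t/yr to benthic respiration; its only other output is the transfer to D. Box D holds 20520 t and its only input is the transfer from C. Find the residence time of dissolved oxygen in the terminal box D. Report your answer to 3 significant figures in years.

26.7 yr

Box A: F(A→B) = (274.5 + 967.4) − 234.7 = 1007.2 t/yr.
Box B: F(B→C) = (1007.2 + 393.2) − 454.5 = 945.90 t/yr.
Box C: F(C→D) = (945.90 + 546.7) − 724.7 = 767.90 t/yr.
Box D throughput = its input = 767.90 t/yr; τ = 20520 / 767.90 = 26.72 yr.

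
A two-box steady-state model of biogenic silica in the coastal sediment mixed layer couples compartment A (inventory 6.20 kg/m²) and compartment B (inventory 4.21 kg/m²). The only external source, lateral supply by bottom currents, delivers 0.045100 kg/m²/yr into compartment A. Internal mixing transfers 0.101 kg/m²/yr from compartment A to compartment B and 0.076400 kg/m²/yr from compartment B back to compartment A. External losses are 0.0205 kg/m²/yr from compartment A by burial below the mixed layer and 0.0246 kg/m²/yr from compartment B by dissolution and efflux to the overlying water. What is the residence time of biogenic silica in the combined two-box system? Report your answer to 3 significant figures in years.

231 yr

For the system as a whole, the A↔B exchange is internal and contributes nothing to the throughput; only the external sinks remove mass.
M_total = 6.20 + 4.21 = 10.410 kg/m².
ΣF_external_out = 0.0205 + 0.0246 = 0.045100 kg/m²/yr.
τ = M_total / ΣF_ext = 10.410 / 0.045100 = 230.8 yr.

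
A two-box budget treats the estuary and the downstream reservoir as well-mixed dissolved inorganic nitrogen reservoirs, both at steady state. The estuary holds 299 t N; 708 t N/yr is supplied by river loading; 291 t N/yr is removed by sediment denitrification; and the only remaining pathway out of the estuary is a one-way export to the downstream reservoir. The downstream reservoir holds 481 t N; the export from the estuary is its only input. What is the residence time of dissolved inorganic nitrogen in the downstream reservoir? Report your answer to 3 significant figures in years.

1.15 yr

Balance the estuary: ΣF_in = 708.00 t N/yr.
Export to the downstream reservoir = ΣF_in − (291) = 417.00 t N/yr.
At steady state the output of the downstream reservoir equals its input, 417.00 t N/yr.
τ = M / F = 481 / 417.00 = 1.153 yr.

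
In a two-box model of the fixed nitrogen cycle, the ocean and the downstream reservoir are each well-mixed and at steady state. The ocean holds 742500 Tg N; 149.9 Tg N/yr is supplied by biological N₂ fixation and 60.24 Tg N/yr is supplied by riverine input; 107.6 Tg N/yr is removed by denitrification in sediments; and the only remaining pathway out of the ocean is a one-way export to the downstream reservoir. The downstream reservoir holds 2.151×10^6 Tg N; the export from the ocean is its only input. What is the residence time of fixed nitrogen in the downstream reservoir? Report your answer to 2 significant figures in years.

Balance the ocean: ΣF_in = 149.9 + 60.24 = 210.14 Tg N/yr.
Export to the downstream reservoir = ΣF_in − (107.6) = 102.54 Tg N/yr.
At steady state the output of the downstream reservoir equals its input, 102.54 Tg N/yr.
τ = M / F = 2.151×10^6 / 102.54 = 20980 yr.

21000 yr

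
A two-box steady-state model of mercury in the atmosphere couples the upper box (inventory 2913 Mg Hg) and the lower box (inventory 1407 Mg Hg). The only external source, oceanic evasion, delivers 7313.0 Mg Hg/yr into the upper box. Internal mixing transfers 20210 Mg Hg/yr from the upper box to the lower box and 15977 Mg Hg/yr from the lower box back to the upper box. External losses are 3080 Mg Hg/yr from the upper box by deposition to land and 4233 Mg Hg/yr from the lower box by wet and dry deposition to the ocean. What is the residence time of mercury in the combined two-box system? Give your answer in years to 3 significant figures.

Treat the two boxes together as one reservoir: the mixing fluxes between them are internal recycling, so τ = ΣM / Σ(external losses).
M_total = 2913 + 1407 = 4320.0 Mg Hg.
ΣF_external_out = 3080 + 4233 = 7313.0 Mg Hg/yr.
τ = M_total / ΣF_ext = 4320.0 / 7313.0 = 0.5907 yr.

0.591 yr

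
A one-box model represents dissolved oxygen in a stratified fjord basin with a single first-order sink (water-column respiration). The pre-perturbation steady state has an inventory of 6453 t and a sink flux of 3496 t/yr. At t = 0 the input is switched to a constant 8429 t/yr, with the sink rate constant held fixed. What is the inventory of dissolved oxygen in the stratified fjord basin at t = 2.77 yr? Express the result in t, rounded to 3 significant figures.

τ = M₀/F₀ = 6453/3496 = 1.846 yr; rate constant k = 1/τ.
New steady state M_∞ = F₁/k = F₁·τ = 8429 × 1.846 = 15558 t.
M(t) = M_∞ + (M₀ − M_∞)·e^(−t/τ); t/τ = 2.77/1.846 = 1.501, so e^(−t/τ) = 0.2230.
M(t) = 15558 − 9105 × 0.2230 = 13528 t.

13500 t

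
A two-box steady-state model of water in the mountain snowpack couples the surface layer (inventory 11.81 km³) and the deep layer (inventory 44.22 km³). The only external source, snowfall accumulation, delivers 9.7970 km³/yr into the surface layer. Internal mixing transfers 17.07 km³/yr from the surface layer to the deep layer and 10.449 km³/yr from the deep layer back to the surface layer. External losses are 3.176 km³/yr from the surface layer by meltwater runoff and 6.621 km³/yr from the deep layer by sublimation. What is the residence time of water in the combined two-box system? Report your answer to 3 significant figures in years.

For the system as a whole, the A↔B exchange is internal and contributes nothing to the throughput; only the external sinks remove mass.
M_total = 11.81 + 44.22 = 56.030 km³.
ΣF_external_out = 3.176 + 6.621 = 9.7970 km³/yr.
τ = M_total / ΣF_ext = 56.030 / 9.7970 = 5.719 yr.

5.72 yr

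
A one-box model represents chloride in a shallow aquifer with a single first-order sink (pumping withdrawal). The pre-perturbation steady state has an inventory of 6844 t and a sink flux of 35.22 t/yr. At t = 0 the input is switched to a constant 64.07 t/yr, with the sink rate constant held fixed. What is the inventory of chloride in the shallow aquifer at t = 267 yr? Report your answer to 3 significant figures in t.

The sink rate constant is k = F₀/M₀ = 35.22/6844 = 0.005146 yr⁻¹.
Solving dM/dt = F₁ − kM with M(0) = M₀ gives M(t) = F₁/k + (M₀ − F₁/k)·e^(−kt).
F₁/k = 64.07/0.005146 = 12450 t; kt = 0.005146 × 267 = 1.374, e^(−kt) = 0.2531.
M(267) = 12450 + (6844 − 12450) × 0.2531 = 12450 − 1419 = 11031 t.

11000 t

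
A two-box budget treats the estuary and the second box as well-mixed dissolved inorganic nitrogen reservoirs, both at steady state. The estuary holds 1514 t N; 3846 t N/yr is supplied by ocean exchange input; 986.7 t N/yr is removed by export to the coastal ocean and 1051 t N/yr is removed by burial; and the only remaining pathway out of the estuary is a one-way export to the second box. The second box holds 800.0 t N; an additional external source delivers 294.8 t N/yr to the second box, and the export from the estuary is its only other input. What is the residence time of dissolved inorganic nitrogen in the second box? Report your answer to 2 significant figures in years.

0.38 yr

Balance the estuary: ΣF_in = 3846.0 t N/yr.
Export to the second box = ΣF_in − (986.7 + 1051) = 1808.3 t N/yr.
Total input to the second box = 1808.3 + 294.8 = 2103.1 t N/yr; at steady state this equals its total output.
τ = M / F = 800.0 / 2103.1 = 0.3804 yr.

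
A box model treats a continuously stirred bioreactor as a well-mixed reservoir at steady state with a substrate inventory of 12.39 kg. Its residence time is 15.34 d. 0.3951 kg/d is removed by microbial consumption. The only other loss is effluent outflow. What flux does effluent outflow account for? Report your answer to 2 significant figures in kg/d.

Total removal F = M/τ = 12.39 / 15.34 = 0.8077 kg/d.
Effluent outflow = F − (0.3951) = 0.8077 − 0.3951 = 0.4126 kg/d.

0.41 kg/d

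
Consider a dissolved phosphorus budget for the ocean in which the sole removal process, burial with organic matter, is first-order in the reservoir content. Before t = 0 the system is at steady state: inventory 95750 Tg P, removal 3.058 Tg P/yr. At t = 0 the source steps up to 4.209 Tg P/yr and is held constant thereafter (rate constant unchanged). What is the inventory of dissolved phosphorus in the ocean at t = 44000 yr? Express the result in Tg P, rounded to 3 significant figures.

123000 Tg P

The sink rate constant is k = F₀/M₀ = 3.058/95750 = 3.194×10^-5 yr⁻¹.
Solving dM/dt = F₁ − kM with M(0) = M₀ gives M(t) = F₁/k + (M₀ − F₁/k)·e^(−kt).
F₁/k = 4.209/3.194×10^-5 = 131790 Tg P; kt = 3.194×10^-5 × 44000 = 1.405, e^(−kt) = 0.2453.
M(44000) = 131790 + (95750 − 131790) × 0.2453 = 131790 − 8841 = 122950 Tg P.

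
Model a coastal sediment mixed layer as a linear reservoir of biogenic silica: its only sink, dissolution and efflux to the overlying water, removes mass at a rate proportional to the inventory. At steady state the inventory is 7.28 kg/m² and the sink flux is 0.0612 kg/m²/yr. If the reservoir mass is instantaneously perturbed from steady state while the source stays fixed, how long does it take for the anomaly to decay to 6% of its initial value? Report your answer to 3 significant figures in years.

335 yr

For a linear reservoir the anomaly decays as exp(−t/τ) with τ = M/F = 7.28/0.0612 = 119.0 yr.
exp(−t/τ) = 0.06 ⇒ t = −τ ln(0.06) = 119.0 × 2.813 = 334.7 yr.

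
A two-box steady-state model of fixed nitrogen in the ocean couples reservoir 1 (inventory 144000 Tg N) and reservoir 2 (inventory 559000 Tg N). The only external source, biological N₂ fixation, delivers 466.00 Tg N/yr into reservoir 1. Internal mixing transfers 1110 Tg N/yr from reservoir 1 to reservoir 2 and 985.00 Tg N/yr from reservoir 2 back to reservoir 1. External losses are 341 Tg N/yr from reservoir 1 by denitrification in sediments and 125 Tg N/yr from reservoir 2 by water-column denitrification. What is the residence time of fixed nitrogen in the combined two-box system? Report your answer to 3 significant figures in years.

1510 yr

Residence time in the combined system uses the total inventory and the total *external* removal — internal exchanges between the two boxes cancel.
M_total = 144000 + 559000 = 703000 Tg N.
ΣF_external_out = 341 + 125 = 466.00 Tg N/yr.
τ = M_total / ΣF_ext = 703000 / 466.00 = 1509 yr.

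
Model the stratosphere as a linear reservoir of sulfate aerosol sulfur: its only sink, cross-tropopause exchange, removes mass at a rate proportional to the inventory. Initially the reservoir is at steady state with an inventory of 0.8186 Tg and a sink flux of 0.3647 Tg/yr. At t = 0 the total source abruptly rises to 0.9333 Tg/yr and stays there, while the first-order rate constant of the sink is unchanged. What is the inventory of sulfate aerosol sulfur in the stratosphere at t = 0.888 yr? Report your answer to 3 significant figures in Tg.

1.24 Tg

τ = M₀/F₀ = 0.8186/0.3647 = 2.245 yr; rate constant k = 1/τ.
New steady state M_∞ = F₁/k = F₁·τ = 0.9333 × 2.245 = 2.0949 Tg.
M(t) = M_∞ + (M₀ − M_∞)·e^(−t/τ); t/τ = 0.888/2.245 = 0.3956, so e^(−t/τ) = 0.6733.
M(t) = 2.0949 − 1.276 × 0.6733 = 1.2356 Tg.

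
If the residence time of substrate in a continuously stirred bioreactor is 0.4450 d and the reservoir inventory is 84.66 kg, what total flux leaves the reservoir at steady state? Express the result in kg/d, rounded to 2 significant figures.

F = M / τ = 84.66 / 0.4450 = 190.2 kg/d.

190 kg/d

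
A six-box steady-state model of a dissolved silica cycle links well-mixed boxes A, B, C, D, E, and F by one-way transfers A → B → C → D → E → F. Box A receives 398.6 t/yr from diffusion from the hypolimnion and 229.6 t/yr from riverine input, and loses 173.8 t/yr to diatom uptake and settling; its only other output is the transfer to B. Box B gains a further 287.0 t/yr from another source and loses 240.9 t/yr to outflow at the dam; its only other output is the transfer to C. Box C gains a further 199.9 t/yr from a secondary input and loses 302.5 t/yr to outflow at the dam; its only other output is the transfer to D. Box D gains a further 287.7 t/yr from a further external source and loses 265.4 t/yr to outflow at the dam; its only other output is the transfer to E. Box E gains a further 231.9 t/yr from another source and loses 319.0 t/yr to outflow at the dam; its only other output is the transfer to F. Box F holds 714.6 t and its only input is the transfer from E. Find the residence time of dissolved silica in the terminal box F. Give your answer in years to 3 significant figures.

Box A: F(A→B) = (398.6 + 229.6) − 173.8 = 454.40 t/yr.
Box B: F(B→C) = (454.40 + 287.0) − 240.9 = 500.50 t/yr.
Box C: F(C→D) = (500.50 + 199.9) − 302.5 = 397.90 t/yr.
Box D: F(D→E) = (397.90 + 287.7) − 265.4 = 420.20 t/yr.
Box E: F(E→F) = (420.20 + 231.9) − 319.0 = 333.10 t/yr.
Box F throughput = its input = 333.10 t/yr; τ = 714.6 / 333.10 = 2.145 yr.

2.15 yr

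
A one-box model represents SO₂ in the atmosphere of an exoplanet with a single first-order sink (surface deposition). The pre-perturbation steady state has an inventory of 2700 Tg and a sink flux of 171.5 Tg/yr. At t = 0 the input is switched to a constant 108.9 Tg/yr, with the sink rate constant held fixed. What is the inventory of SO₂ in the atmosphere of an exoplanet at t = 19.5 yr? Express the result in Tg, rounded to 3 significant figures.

2000 Tg

τ = M₀/F₀ = 2700/171.5 = 15.74 yr; rate constant k = 1/τ.
New steady state M_∞ = F₁/k = F₁·τ = 108.9 × 15.74 = 1714.5 Tg.
M(t) = M_∞ + (M₀ − M_∞)·e^(−t/τ); t/τ = 19.5/15.74 = 1.239, so e^(−t/τ) = 0.2898.
M(t) = 1714.5 + 985.5 × 0.2898 = 2000.1 Tg.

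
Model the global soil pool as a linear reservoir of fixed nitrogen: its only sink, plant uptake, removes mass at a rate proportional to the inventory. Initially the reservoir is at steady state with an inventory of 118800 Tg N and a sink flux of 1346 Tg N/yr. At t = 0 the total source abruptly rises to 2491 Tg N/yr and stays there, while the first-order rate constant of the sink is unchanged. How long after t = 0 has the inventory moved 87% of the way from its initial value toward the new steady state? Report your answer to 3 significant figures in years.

180 yr

τ = M₀/F₀ = 118800/1346 = 88.26 yr.
The remaining gap fraction is e^(−t/τ); 87% covered ⇒ e^(−t/τ) = 0.130.
t = −τ ln(0.130) = 88.26 × 2.040 = 180.1 yr.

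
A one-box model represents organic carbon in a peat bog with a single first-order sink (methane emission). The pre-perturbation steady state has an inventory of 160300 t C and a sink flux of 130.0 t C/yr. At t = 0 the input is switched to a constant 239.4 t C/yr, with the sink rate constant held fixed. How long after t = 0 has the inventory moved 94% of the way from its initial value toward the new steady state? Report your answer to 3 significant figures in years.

3470 yr

τ = M₀/F₀ = 160300/130.0 = 1233 yr.
The remaining gap fraction is e^(−t/τ); 94% covered ⇒ e^(−t/τ) = 0.0600.
t = −τ ln(0.0600) = 1233 × 2.813 = 3469 yr.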